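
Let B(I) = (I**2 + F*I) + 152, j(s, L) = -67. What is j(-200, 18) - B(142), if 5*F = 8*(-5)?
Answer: -19247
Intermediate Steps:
F = -8 (F = (8*(-5))/5 = (1/5)*(-40) = -8)
B(I) = 152 + I**2 - 8*I (B(I) = (I**2 - 8*I) + 152 = 152 + I**2 - 8*I)
j(-200, 18) - B(142) = -67 - (152 + 142**2 - 8*142) = -67 - (152 + 20164 - 1136) = -67 - 1*19180 = -67 - 19180 = -19247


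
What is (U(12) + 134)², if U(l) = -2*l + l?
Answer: 14884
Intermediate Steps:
U(l) = -l
(U(12) + 134)² = (-1*12 + 134)² = (-12 + 134)² = 122² = 14884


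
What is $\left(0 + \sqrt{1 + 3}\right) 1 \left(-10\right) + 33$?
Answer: $13$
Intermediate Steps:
$\left(0 + \sqrt{1 + 3}\right) 1 \left(-10\right) + 33 = \left(0 + \sqrt{4}\right) 1 \left(-10\right) + 33 = \left(0 + 2\right) 1 \left(-10\right) + 33 = 2 \cdot 1 \left(-10\right) + 33 = 2 \left(-10\right) + 33 = -20 + 33 = 13$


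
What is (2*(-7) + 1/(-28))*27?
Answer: -10611/28 ≈ -378.96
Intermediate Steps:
(2*(-7) + 1/(-28))*27 = (-14 - 1/28)*27 = -393/28*27 = -10611/28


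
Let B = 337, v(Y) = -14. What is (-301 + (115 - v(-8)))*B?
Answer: -57964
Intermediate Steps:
(-301 + (115 - v(-8)))*B = (-301 + (115 - 1*(-14)))*337 = (-301 + (115 + 14))*337 = (-301 + 129)*337 = -172*337 = -57964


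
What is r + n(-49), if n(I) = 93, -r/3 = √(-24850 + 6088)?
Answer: 93 - 3*I*√18762 ≈ 93.0 - 410.92*I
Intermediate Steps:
r = -3*I*√18762 (r = -3*√(-24850 + 6088) = -3*I*√18762 ≈ -410.92*I)
r + n(-49) = -3*I*√18762 + 93 = 93 - 3*I*√18762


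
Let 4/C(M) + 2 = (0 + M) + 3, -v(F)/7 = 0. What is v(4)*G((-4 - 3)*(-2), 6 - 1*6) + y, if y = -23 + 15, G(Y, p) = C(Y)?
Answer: -8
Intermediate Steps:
v(F) = 0 (v(F) = -7*0 = 0)
C(M) = 4/(1 + M) (C(M) = 4/(-2 + ((0 + M) + 3)) = 4/(-2 + (M + 3)) = 4/(-2 + (3 + M)) = 4/(1 + M))
G(Y, p) = 4/(1 + Y)
y = -8
v(4)*G((-4 - 3)*(-2), 6 - 1*6) + y = 0*(4/(1 + (-4 - 3)*(-2))) - 8 = 0*(4/(1 - 7*(-2))) - 8 = 0*(4/(1 + 14)) - 8 = 0*(4/15) - 8 = 0 - 8 = -8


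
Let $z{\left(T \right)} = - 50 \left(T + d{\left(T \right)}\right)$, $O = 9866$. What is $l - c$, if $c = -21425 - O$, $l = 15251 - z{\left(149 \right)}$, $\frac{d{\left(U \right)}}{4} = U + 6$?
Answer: $84992$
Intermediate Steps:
$d{\left(U \right)} = 24 + 4 U$ ($d{\left(U \right)} = 4 \left(U + 6\right) = 4 \left(6 + U\right) = 24 + 4 U$)
$z{\left(T \right)} = -1200 - 250 T$ ($z{\left(T \right)} = - 50 \left(T + \left(24 + 4 T\right)\right) = - 50 \left(24 + 5 T\right) = -1200 - 250 T$)
$l = 53701$ ($l = 15251 - \left(-1200 - 37250\right) = 15251 - -38450 = 15251 + 38450 = 53701$)
$c = -31291$ ($c = -21425 - 9866 = -31291$)
$l - c = 53701 - -31291 = 53701 + 31291 = 84992$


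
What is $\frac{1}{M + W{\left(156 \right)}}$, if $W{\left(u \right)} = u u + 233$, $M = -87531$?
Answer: $- \frac{1}{62962} \approx -1.5883 \cdot 10^{-5}$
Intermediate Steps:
$W{\left(u \right)} = 233 + u^{2}$ ($W{\left(u \right)} = u^{2} + 233 = 233 + u^{2}$)
$\frac{1}{M + W{\left(156 \right)}} = \frac{1}{-87531 + \left(233 + 156^{2}\right)} = \frac{1}{-87531 + \left(233 + 24336\right)} = \frac{1}{-87531 + 24569} = \frac{1}{-62962} = - \frac{1}{62962}$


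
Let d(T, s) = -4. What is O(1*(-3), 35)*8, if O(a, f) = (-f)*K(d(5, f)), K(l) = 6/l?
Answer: 420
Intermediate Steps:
O(a, f) = 3*f/2 (O(a, f) = (-f)*(6/(-4)) = (-f)*(6*(-¼)) = -f*(-3/2) = 3*f/2)
O(1*(-3), 35)*8 = ((3/2)*35)*8 = (105/2)*8 = 420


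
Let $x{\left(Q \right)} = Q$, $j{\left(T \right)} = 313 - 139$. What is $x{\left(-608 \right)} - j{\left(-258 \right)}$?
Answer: $-782$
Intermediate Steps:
$j{\left(T \right)} = 174$
$x{\left(-608 \right)} - j{\left(-258 \right)} = -608 - 174 = -782$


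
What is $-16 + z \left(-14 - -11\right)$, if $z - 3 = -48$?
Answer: $119$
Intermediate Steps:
$z = -45$ ($z = 3 - 48 = -45$)
$-16 + z \left(-14 - -11\right) = -16 - 45 \left(-14 - -11\right) = -16 - 45 \left(-14 + 11\right) = -16 - -135 = -16 + 135 = 119$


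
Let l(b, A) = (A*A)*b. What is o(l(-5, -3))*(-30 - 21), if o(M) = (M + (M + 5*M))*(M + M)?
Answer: -1445850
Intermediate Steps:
l(b, A) = b*A**2 (l(b, A) = A**2*b = b*A**2)
o(M) = 14*M**2 (o(M) = (M + 6*M)*(2*M) = (7*M)*(2*M) = 14*M**2)
o(l(-5, -3))*(-30 - 21) = (14*(-5*(-3)**2)**2)*(-30 - 21) = (14*(-5*9)**2)*(-51) = (14*(-45)**2)*(-51) = (14*2025)*(-51) = 28350*(-51) = -1445850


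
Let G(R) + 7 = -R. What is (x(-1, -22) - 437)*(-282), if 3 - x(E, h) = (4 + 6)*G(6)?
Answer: 85728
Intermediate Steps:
G(R) = -7 - R
x(E, h) = 133 (x(E, h) = 3 - (4 + 6)*(-7 - 1*6) = 3 - 10*(-7 - 6) = 3 - 10*(-13) = 3 - 1*(-130) = 3 + 130 = 133)
(x(-1, -22) - 437)*(-282) = (133 - 437)*(-282) = -304*(-282) = 85728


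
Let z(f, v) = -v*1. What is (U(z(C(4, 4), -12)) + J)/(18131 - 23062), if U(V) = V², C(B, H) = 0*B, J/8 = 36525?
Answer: -292344/4931 ≈ -59.287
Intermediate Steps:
J = 292200 (J = 8*36525 = 292200)
C(B, H) = 0
z(f, v) = -v
(U(z(C(4, 4), -12)) + J)/(18131 - 23062) = ((-1*(-12))² + 292200)/(18131 - 23062) = (12² + 292200)/(-4931) = (144 + 292200)*(-1/4931) = 292344*(-1/4931) = -292344/4931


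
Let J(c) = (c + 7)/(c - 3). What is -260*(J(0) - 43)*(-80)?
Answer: -2828800/3 ≈ -9.4293e+5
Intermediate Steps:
J(c) = (7 + c)/(-3 + c)
-260*(J(0) - 43)*(-80) = -260*((7 + 0)/(-3 + 0) - 43)*(-80) = -260*(7/(-3) - 43)*(-80) = -260*(-⅓*7 - 43)*(-80) = -260*(-7/3 - 43)*(-80) = -(-35360)*(-80)/3 = -260*10880/3 = -2828800/3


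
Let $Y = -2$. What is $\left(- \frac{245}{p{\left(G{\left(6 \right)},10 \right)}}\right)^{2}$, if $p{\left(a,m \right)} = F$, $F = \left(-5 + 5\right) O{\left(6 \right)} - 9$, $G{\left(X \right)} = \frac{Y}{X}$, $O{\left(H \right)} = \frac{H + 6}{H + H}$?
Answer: $\frac{60025}{81} \approx 741.05$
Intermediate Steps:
$O{\left(H \right)} = \frac{6 + H}{2 H}$
$G{\left(X \right)} = - \frac{2}{X}$
$F = -9$ ($F = \left(-5 + 5\right) \frac{6 + 6}{2 \cdot 6} - 9 = 0 \cdot \frac{1}{2} \cdot \frac{1}{6} \cdot 12 - 9 = 0 \cdot 1 - 9 = 0 - 9 = -9$)
$p{\left(a,m \right)} = -9$
$\left(- \frac{245}{p{\left(G{\left(6 \right)},10 \right)}}\right)^{2} = \left(- \frac{245}{-9}\right)^{2} = \left(\left(-245\right) \left(- \frac{1}{9}\right)\right)^{2} = \left(\frac{245}{9}\right)^{2} = \frac{60025}{81}$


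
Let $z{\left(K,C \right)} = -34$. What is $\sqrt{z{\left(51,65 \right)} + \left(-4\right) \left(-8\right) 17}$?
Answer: $\sqrt{510} \approx 22.583$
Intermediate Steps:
$\sqrt{z{\left(51,65 \right)} + \left(-4\right) \left(-8\right) 17} = \sqrt{-34 + \left(-4\right) \left(-8\right) 17} = \sqrt{-34 + 32 \cdot 17} = \sqrt{-34 + 544} = \sqrt{510}$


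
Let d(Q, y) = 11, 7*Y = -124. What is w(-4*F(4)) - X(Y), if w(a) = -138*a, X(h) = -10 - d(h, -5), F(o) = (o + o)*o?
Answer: 17685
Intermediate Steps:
Y = -124/7 (Y = (⅐)*(-124) = -124/7 ≈ -17.714)
F(o) = 2*o² (F(o) = (2*o)*o = 2*o²)
X(h) = -21 (X(h) = -10 - 1*11 = -10 - 11 = -21)
w(-4*F(4)) - X(Y) = -(-552)*2*4² - 1*(-21) = -(-552)*2*16 + 21 = -(-552)*32 + 21 = -138*(-128) + 21 = 17664 + 21 = 17685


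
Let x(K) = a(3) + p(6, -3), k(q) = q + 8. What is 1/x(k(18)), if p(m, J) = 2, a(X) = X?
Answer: ⅕ ≈ 0.20000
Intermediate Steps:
k(q) = 8 + q
x(K) = 5 (x(K) = 3 + 2 = 5)
1/x(k(18)) = 1/5 = ⅕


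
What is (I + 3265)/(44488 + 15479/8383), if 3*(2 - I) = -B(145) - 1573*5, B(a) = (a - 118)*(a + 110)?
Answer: 205811033/1118875149 ≈ 0.18394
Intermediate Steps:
B(a) = (-118 + a)*(110 + a)
I = 14756/3 (I = 2 - (-(-12980 + 145² - 8*145) - 1573*5)/3 = 2 - (-(-12980 + 21025 - 1160) - 1*7865)/3 = 2 - (-1*6885 - 7865)/3 = 2 - (-6885 - 7865)/3 = 2 - ⅓*(-14750) = 2 + 14750/3 = 14756/3 ≈ 4918.7)
(I + 3265)/(44488 + 15479/8383) = (14756/3 + 3265)/(44488 + 15479/8383) = 24551/(3*(44488 + 15479*(1/8383))) = 24551/(3*(44488 + 15479/8383)) = 24551/(3*(372958383/8383)) = (24551/3)*(8383/372958383) = 205811033/1118875149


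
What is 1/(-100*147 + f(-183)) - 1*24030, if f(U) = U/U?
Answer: -353216971/14699 ≈ -24030.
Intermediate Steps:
f(U) = 1
1/(-100*147 + f(-183)) - 1*24030 = 1/(-100*147 + 1) - 1*24030 = 1/(-14700 + 1) - 24030 = 1/(-14699) - 24030 = -1/14699 - 24030 = -353216971/14699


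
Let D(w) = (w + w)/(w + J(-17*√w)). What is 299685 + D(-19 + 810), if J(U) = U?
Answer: 75221726/251 + 17*√791/251 ≈ 2.9969e+5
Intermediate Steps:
D(w) = 2*w/(w - 17*√w) (D(w) = (w + w)/(w - 17*√w) = (2*w)/(w - 17*√w) = 2*w/(w - 17*√w))
299685 + D(-19 + 810) = 299685 + 2*(-19 + 810)/((-19 + 810) - 17*√(-19 + 810)) = 299685 + 2*791/(791 - 17*√791) = 299685 + 1582/(791 - 17*√791)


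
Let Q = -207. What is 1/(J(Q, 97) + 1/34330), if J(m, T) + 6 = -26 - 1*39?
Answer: -34330/2437429 ≈ -0.014085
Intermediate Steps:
J(m, T) = -71 (J(m, T) = -6 + (-26 - 1*39) = -6 + (-26 - 39) = -6 - 65 = -71)
1/(J(Q, 97) + 1/34330) = 1/(-71 + 1/34330) = 1/(-2437429/34330) = -34330/2437429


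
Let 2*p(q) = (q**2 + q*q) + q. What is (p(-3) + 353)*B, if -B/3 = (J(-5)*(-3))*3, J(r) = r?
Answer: -97335/2 ≈ -48668.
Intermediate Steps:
p(q) = q**2 + q/2 (p(q) = ((q**2 + q*q) + q)/2 = ((q**2 + q**2) + q)/2 = (2*q**2 + q)/2 = (q + 2*q**2)/2 = q**2 + q/2)
B = -135 (B = -3*(-5*(-3))*3 = -45*3 = -3*45 = -135)
(p(-3) + 353)*B = (-3*(1/2 - 3) + 353)*(-135) = (-3*(-5/2) + 353)*(-135) = (15/2 + 353)*(-135) = (721/2)*(-135) = -97335/2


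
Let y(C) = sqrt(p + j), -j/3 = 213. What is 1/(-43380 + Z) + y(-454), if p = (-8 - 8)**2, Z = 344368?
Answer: 1/300988 + I*sqrt(383) ≈ 3.3224e-6 + 19.57*I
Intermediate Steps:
j = -639 (j = -3*213 = -639)
p = 256 (p = (-16)**2 = 256)
y(C) = I*sqrt(383) (y(C) = sqrt(256 - 639) = sqrt(-383) = I*sqrt(383))
1/(-43380 + Z) + y(-454) = 1/(-43380 + 344368) + I*sqrt(383) = 1/300988 + I*sqrt(383)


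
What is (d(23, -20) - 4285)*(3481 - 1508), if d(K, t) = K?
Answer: -8408926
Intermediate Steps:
(d(23, -20) - 4285)*(3481 - 1508) = (23 - 4285)*(3481 - 1508) = -4262*1973 = -8408926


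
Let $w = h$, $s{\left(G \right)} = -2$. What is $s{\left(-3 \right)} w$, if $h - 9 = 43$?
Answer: $-104$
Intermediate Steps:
$h = 52$ ($h = 9 + 43 = 52$)
$w = 52$
$s{\left(-3 \right)} w = \left(-2\right) 52 = -104$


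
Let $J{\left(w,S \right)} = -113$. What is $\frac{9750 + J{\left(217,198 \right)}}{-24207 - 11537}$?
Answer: $- \frac{9637}{35744} \approx -0.26961$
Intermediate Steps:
$\frac{9750 + J{\left(217,198 \right)}}{-24207 - 11537} = \frac{9750 - 113}{-24207 - 11537} = \frac{9637}{-35744} = 9637 \left(- \frac{1}{35744}\right) = - \frac{9637}{35744}$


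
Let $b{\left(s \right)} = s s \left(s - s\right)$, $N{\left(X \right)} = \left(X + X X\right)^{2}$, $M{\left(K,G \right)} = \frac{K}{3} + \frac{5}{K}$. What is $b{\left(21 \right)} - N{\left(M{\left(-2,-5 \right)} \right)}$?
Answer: $- \frac{61009}{1296} \approx -47.075$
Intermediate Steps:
$M{\left(K,G \right)} = \frac{5}{K} + \frac{K}{3}$ ($M{\left(K,G \right)} = K \frac{1}{3} + \frac{5}{K} = \frac{K}{3} + \frac{5}{K} = \frac{5}{K} + \frac{K}{3}$)
$N{\left(X \right)} = \left(X + X^{2}\right)^{2}$
$b{\left(s \right)} = 0$ ($b{\left(s \right)} = s^{2} \cdot 0 = 0$)
$b{\left(21 \right)} - N{\left(M{\left(-2,-5 \right)} \right)} = 0 - \left(\frac{5}{-2} + \frac{1}{3} \left(-2\right)\right)^{2} \left(1 + \left(\frac{5}{-2} + \frac{1}{3} \left(-2\right)\right)\right)^{2} = 0 - \left(5 \left(- \frac{1}{2}\right) - \frac{2}{3}\right)^{2} \left(1 + \left(5 \left(- \frac{1}{2}\right) - \frac{2}{3}\right)\right)^{2} = 0 - \left(- \frac{5}{2} - \frac{2}{3}\right)^{2} \left(1 - \frac{19}{6}\right)^{2} = 0 - \left(- \frac{19}{6}\right)^{2} \left(1 - \frac{19}{6}\right)^{2} = 0 - \frac{361 \left(- \frac{13}{6}\right)^{2}}{36} = 0 - \frac{361}{36} \cdot \frac{169}{36} = 0 - \frac{61009}{1296} = - \frac{61009}{1296}$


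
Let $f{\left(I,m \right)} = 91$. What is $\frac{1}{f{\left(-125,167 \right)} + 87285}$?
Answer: $\frac{1}{87376} \approx 1.1445 \cdot 10^{-5}$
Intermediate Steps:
$\frac{1}{f{\left(-125,167 \right)} + 87285} = \frac{1}{91 + 87285} = \frac{1}{87376}$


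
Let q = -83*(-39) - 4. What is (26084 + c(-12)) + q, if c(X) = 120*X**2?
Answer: 46597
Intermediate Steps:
q = 3233 (q = 3237 - 4 = 3233)
(26084 + c(-12)) + q = (26084 + 120*(-12)**2) + 3233 = (26084 + 120*144) + 3233 = (26084 + 17280) + 3233 = 43364 + 3233 = 46597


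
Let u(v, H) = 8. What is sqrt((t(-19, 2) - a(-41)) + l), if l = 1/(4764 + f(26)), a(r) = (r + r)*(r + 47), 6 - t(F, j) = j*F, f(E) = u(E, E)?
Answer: sqrt(3051447049)/2386 ≈ 23.152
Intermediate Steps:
f(E) = 8
t(F, j) = 6 - F*j (t(F, j) = 6 - j*F = 6 - F*j)
a(r) = 2*r*(47 + r) (a(r) = (2*r)*(47 + r) = 2*r*(47 + r))
l = 1/4772 (l = 1/(4764 + 8) = 1/4772 ≈ 0.00020956)
sqrt((t(-19, 2) - a(-41)) + l) = sqrt(((6 - 1*(-19)*2) - 2*(-41)*(47 - 41)) + 1/4772) = sqrt(((6 + 38) - 2*(-41)*6) + 1/4772) = sqrt((44 - 1*(-492)) + 1/4772) = sqrt((44 + 492) + 1/4772) = sqrt(536 + 1/4772) = sqrt(2557793/4772) = sqrt(3051447049)/2386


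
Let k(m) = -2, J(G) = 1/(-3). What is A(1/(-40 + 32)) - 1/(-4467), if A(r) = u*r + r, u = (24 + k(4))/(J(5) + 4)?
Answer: -31261/35736 ≈ -0.87478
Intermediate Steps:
J(G) = -1/3
u = 6 (u = (24 - 2)/(-1/3 + 4) = 22/(11/3) = 22*(3/11) = 6)
A(r) = 7*r (A(r) = 6*r + r = 7*r)
A(1/(-40 + 32)) - 1/(-4467) = 7/(-40 + 32) - 1/(-4467) = 7/(-8) - 1*(-1/4467) = 7*(-1/8) + 1/4467 = -7/8 + 1/4467 = -31261/35736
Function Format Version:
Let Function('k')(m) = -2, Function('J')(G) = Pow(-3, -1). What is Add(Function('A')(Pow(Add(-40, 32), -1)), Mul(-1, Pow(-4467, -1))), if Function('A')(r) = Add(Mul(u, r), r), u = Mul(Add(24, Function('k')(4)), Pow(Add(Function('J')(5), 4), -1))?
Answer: Rational(-31261, 35736) ≈ -0.87478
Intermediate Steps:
Function('J')(G) = Rational(-1, 3)
u = 6 (u = Mul(Add(24, -2), Pow(Add(Rational(-1, 3), 4), -1)) = Mul(22, Pow(Rational(11, 3), -1)) = Mul(22, Rational(3, 11)) = 6)
Function('A')(r) = Mul(7, r) (Function('A')(r) = Add(Mul(6, r), r) = Mul(7, r))
Add(Function('A')(Pow(Add(-40, 32), -1)), Mul(-1, Pow(-4467, -1))) = Add(Mul(7, Pow(Add(-40, 32), -1)), Mul(-1, Pow(-4467, -1))) = Add(Mul(7, Pow(-8, -1)), Mul(-1, Rational(-1, 4467))) = Add(Mul(7, Rational(-1, 8)), Rational(1, 4467)) = Add(Rational(-7, 8), Rational(1, 4467)) = Rational(-31261, 35736)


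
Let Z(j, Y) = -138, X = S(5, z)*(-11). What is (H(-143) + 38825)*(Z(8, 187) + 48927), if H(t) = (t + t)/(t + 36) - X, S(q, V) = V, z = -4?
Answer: 202467178017/107 ≈ 1.8922e+9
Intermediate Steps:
X = 44 (X = -4*(-11) = 44)
H(t) = -44 + 2*t/(36 + t) (H(t) = (t + t)/(t + 36) - 1*44 = (2*t)/(36 + t) - 44 = 2*t/(36 + t) - 44 = -44 + 2*t/(36 + t))
(H(-143) + 38825)*(Z(8, 187) + 48927) = (6*(-264 - 7*(-143))/(36 - 143) + 38825)*(-138 + 48927) = (6*(-264 + 1001)/(-107) + 38825)*48789 = (6*(-1/107)*737 + 38825)*48789 = (-4422/107 + 38825)*48789 = (4149853/107)*48789 = 202467178017/107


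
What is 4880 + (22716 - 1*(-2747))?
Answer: 30343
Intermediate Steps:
4880 + (22716 - 1*(-2747)) = 4880 + (22716 + 2747) = 4880 + 25463 = 30343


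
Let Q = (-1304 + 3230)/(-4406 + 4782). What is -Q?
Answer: -963/188 ≈ -5.1223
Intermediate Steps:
Q = 963/188 (Q = 1926/376 = 1926*(1/376) = 963/188 ≈ 5.1223)
-Q = -1*963/188 = -963/188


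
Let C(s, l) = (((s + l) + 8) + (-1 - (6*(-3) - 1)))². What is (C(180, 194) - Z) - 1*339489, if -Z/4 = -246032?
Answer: -1163617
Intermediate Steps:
Z = 984128 (Z = -4*(-246032) = 984128)
C(s, l) = (26 + l + s)² (C(s, l) = (((l + s) + 8) + (-1 - (-18 - 1)))² = ((8 + l + s) + (-1 - 1*(-19)))² = ((8 + l + s) + (-1 + 19))² = ((8 + l + s) + 18)² = (26 + l + s)²)
(C(180, 194) - Z) - 1*339489 = ((26 + 194 + 180)² - 1*984128) - 1*339489 = (400² - 984128) - 339489 = (160000 - 984128) - 339489 = -824128 - 339489 = -1163617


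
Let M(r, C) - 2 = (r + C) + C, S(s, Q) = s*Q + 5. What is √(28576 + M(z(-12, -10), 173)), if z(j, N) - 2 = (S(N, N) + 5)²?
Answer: √41026 ≈ 202.55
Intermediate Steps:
S(s, Q) = 5 + Q*s (S(s, Q) = Q*s + 5 = 5 + Q*s)
z(j, N) = 2 + (10 + N²)² (z(j, N) = 2 + ((5 + N*N) + 5)² = 2 + ((5 + N²) + 5)² = 2 + (10 + N²)²)
M(r, C) = 2 + r + 2*C (M(r, C) = 2 + ((r + C) + C) = 2 + ((C + r) + C) = 2 + (r + 2*C) = 2 + r + 2*C)
√(28576 + M(z(-12, -10), 173)) = √(28576 + (2 + (2 + (10 + (-10)²)²) + 2*173)) = √(28576 + (2 + (2 + (10 + 100)²) + 346)) = √(28576 + (2 + (2 + 110²) + 346)) = √(28576 + (2 + (2 + 12100) + 346)) = √(28576 + (2 + 12102 + 346)) = √(28576 + 12450) = √41026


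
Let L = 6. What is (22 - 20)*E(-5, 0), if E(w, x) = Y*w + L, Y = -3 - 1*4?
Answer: 82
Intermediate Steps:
Y = -7 (Y = -3 - 4 = -7)
E(w, x) = 6 - 7*w (E(w, x) = -7*w + 6 = 6 - 7*w)
(22 - 20)*E(-5, 0) = (22 - 20)*(6 - 7*(-5)) = 2*(6 + 35) = 2*41 = 82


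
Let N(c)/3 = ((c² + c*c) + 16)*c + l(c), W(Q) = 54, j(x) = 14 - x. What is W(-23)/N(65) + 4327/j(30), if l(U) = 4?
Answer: -1190560925/4402352 ≈ -270.44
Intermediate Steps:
N(c) = 12 + 3*c*(16 + 2*c²) (N(c) = 3*(((c² + c*c) + 16)*c + 4) = 3*(((c² + c²) + 16)*c + 4) = 3*((2*c² + 16)*c + 4) = 3*((16 + 2*c²)*c + 4) = 3*(c*(16 + 2*c²) + 4) = 3*(4 + c*(16 + 2*c²)) = 12 + 3*c*(16 + 2*c²))
W(-23)/N(65) + 4327/j(30) = 54/(12 + 6*65³ + 48*65) + 4327/(14 - 1*30) = 54/(12 + 6*274625 + 3120) + 4327/(14 - 30) = 54/(12 + 1647750 + 3120) + 4327/(-16) = 54/1650882 + 4327*(-1/16) = 54*(1/1650882) - 4327/16 = 9/275147 - 4327/16 = -1190560925/4402352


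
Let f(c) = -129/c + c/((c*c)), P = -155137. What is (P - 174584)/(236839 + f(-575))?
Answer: -189589575/136182553 ≈ -1.3922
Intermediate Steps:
f(c) = -128/c (f(c) = -129/c + c/(c**2) = -129/c + c/c**2 = -129/c + 1/c = -128/c)
(P - 174584)/(236839 + f(-575)) = (-155137 - 174584)/(236839 - 128/(-575)) = -329721/(236839 - 128*(-1/575)) = -329721/(236839 + 128/575) = -329721/136182553/575 = -329721*575/136182553 = -189589575/136182553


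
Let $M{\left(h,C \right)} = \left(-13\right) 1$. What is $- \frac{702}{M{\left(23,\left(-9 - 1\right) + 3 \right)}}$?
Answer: $54$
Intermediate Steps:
$M{\left(h,C \right)} = -13$
$- \frac{702}{M{\left(23,\left(-9 - 1\right) + 3 \right)}} = - \frac{702}{-13} = \left(-702\right) \left(- \frac{1}{13}\right) = 54$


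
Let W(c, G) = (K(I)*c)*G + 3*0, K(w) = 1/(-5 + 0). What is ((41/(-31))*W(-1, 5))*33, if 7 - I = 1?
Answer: -1353/31 ≈ -43.645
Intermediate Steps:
I = 6 (I = 7 - 1*1 = 7 - 1 = 6)
K(w) = -⅕ (K(w) = 1/(-5) = -⅕)
W(c, G) = -G*c/5 (W(c, G) = (-c/5)*G + 3*0 = -G*c/5 + 0 = -G*c/5)
((41/(-31))*W(-1, 5))*33 = ((41/(-31))*(-⅕*5*(-1)))*33 = ((41*(-1/31))*1)*33 = -41/31*1*33 = -41/31*33 = -1353/31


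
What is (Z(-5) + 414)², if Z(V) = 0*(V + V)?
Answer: 171396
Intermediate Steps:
Z(V) = 0 (Z(V) = 0*(2*V) = 0)
(Z(-5) + 414)² = (0 + 414)² = 414² = 171396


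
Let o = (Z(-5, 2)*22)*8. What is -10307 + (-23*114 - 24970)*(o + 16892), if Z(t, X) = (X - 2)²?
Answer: -466094371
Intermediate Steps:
Z(t, X) = (-2 + X)²
o = 0 (o = ((-2 + 2)²*22)*8 = (0²*22)*8 = (0*22)*8 = 0*8 = 0)
-10307 + (-23*114 - 24970)*(o + 16892) = -10307 + (-23*114 - 24970)*(0 + 16892) = -10307 + (-2622 - 24970)*16892 = -10307 - 27592*16892 = -10307 - 466084064 = -466094371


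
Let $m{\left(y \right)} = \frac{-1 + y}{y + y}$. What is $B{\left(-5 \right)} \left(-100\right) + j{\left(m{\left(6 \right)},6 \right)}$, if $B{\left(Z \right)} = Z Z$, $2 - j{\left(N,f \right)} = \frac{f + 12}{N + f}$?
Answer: $- \frac{192562}{77} \approx -2500.8$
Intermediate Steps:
$m{\left(y \right)} = \frac{-1 + y}{2 y}$
$j{\left(N,f \right)} = 2 - \frac{12 + f}{N + f}$ ($j{\left(N,f \right)} = 2 - \frac{f + 12}{N + f} = 2 - \frac{12 + f}{N + f}$)
$B{\left(Z \right)} = Z^{2}$
$B{\left(-5 \right)} \left(-100\right) + j{\left(m{\left(6 \right)},6 \right)} = \left(-5\right)^{2} \left(-100\right) + \frac{-12 + 6 + 2 \frac{-1 + 6}{2 \cdot 6}}{\frac{-1 + 6}{2 \cdot 6} + 6} = 25 \left(-100\right) + \frac{-12 + 6 + 2 \cdot \frac{1}{2} \cdot \frac{1}{6} \cdot 5}{\frac{1}{2} \cdot \frac{1}{6} \cdot 5 + 6} = -2500 + \frac{-12 + 6 + 2 \cdot \frac{5}{12}}{\frac{5}{12} + 6} = -2500 + \frac{-12 + 6 + \frac{5}{6}}{\frac{77}{12}} = -2500 + \frac{12}{77} \left(- \frac{31}{6}\right) = -2500 - \frac{62}{77} = - \frac{192562}{77}$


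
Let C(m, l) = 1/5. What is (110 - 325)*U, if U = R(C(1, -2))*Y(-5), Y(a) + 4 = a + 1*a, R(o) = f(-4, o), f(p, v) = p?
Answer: -12040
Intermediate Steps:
C(m, l) = ⅕ (C(m, l) = 1*(⅕) = ⅕)
R(o) = -4
Y(a) = -4 + 2*a (Y(a) = -4 + (a + 1*a) = -4 + (a + a) = -4 + 2*a)
U = 56 (U = -4*(-4 + 2*(-5)) = -4*(-4 - 10) = -4*(-14) = 56)
(110 - 325)*U = (110 - 325)*56 = -215*56 = -12040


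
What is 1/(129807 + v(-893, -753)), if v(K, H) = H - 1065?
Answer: 1/127989 ≈ 7.8132e-6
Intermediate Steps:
v(K, H) = -1065 + H
1/(129807 + v(-893, -753)) = 1/(129807 + (-1065 - 753)) = 1/(129807 - 1818) = 1/127989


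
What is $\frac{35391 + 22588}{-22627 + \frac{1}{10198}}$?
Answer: $- \frac{591269842}{230750145} \approx -2.5624$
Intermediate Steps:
$\frac{35391 + 22588}{-22627 + \frac{1}{10198}} = \frac{57979}{-22627 + \frac{1}{10198}} = \frac{57979}{- \frac{230750145}{10198}} = 57979 \left(- \frac{10198}{230750145}\right) = - \frac{591269842}{230750145}$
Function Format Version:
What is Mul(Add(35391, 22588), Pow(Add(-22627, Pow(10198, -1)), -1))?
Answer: Rational(-591269842, 230750145) ≈ -2.5624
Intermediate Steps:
Mul(Add(35391, 22588), Pow(Add(-22627, Pow(10198, -1)), -1)) = Mul(57979, Pow(Add(-22627, Rational(1, 10198)), -1)) = Mul(57979, Pow(Rational(-230750145, 10198), -1)) = Mul(57979, Rational(-10198, 230750145)) = Rational(-591269842, 230750145)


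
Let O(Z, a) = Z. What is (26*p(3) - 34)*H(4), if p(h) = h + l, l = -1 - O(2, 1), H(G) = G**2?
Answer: -544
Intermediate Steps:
l = -3 (l = -1 - 1*2 = -1 - 2 = -3)
p(h) = -3 + h (p(h) = h - 3 = -3 + h)
(26*p(3) - 34)*H(4) = (26*(-3 + 3) - 34)*4**2 = (26*0 - 34)*16 = (0 - 34)*16 = -34*16 = -544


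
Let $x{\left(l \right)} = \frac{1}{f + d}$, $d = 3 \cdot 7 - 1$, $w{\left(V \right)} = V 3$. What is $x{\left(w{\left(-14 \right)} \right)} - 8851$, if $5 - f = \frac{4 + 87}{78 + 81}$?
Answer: $- \frac{34377125}{3884} \approx -8851.0$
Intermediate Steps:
$w{\left(V \right)} = 3 V$
$f = \frac{704}{159}$ ($f = 5 - \frac{4 + 87}{78 + 81} = 5 - \frac{91}{159} = \frac{704}{159} \approx 4.4277$)
$d = 20$ ($d = 21 - 1 = 20$)
$x{\left(l \right)} = \frac{159}{3884}$ ($x{\left(l \right)} = \frac{1}{\frac{704}{159} + 20} = \frac{1}{\frac{3884}{159}} = \frac{159}{3884}$)
$x{\left(w{\left(-14 \right)} \right)} - 8851 = \frac{159}{3884} - 8851 = - \frac{34377125}{3884}$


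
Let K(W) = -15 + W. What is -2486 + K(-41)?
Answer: -2542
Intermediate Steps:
-2486 + K(-41) = -2486 + (-15 - 41) = -2486 - 56 = -2542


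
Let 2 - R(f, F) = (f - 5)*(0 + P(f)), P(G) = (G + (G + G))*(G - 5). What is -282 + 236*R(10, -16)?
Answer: -176810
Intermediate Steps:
P(G) = 3*G*(-5 + G) (P(G) = (G + 2*G)*(-5 + G) = (3*G)*(-5 + G) = 3*G*(-5 + G))
R(f, F) = 2 - 3*f*(-5 + f)² (R(f, F) = 2 - (f - 5)*(0 + 3*f*(-5 + f)) = 2 - (-5 + f)*3*f*(-5 + f) = 2 - 3*f*(-5 + f)²)
-282 + 236*R(10, -16) = -282 + 236*(2 - 75*10 - 3*10³ + 30*10²) = -282 + 236*(2 - 750 - 3*1000 + 30*100) = -282 + 236*(2 - 750 - 3000 + 3000) = -282 + 236*(-748) = -282 - 176528 = -176810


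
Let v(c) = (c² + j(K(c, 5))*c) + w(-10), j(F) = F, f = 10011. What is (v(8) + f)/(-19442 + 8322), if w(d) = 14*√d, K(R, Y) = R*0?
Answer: -2015/2224 - 7*I*√10/5560 ≈ -0.90602 - 0.0039813*I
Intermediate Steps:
K(R, Y) = 0
v(c) = c² + 14*I*√10 (v(c) = (c² + 0*c) + 14*√(-10) = (c² + 0) + 14*(I*√10) = c² + 14*I*√10)
(v(8) + f)/(-19442 + 8322) = ((8² + 14*I*√10) + 10011)/(-19442 + 8322) = ((64 + 14*I*√10) + 10011)/(-11120) = (10075 + 14*I*√10)*(-1/11120) = -2015/2224 - 7*I*√10/5560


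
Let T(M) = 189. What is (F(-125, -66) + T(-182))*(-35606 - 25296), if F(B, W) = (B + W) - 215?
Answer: 13215734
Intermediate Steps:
F(B, W) = -215 + B + W
(F(-125, -66) + T(-182))*(-35606 - 25296) = ((-215 - 125 - 66) + 189)*(-35606 - 25296) = (-406 + 189)*(-60902) = -217*(-60902) = 13215734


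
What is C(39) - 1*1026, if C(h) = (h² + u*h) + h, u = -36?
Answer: -870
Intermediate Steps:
C(h) = h² - 35*h (C(h) = (h² - 36*h) + h = h² - 35*h)
C(39) - 1*1026 = 39*(-35 + 39) - 1*1026 = 39*4 - 1026 = 156 - 1026 = -870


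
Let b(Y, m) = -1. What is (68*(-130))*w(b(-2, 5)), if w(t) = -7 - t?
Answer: 53040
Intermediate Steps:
(68*(-130))*w(b(-2, 5)) = (68*(-130))*(-7 - 1*(-1)) = -8840*(-7 + 1) = -8840*(-6) = 53040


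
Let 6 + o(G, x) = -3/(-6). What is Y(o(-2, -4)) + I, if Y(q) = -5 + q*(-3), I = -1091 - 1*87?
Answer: -2333/2 ≈ -1166.5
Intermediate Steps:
o(G, x) = -11/2 (o(G, x) = -6 - 3/(-6) = -6 - 3*(-⅙) = -6 + ½ = -11/2)
I = -1178 (I = -1091 - 87 = -1178)
Y(q) = -5 - 3*q
Y(o(-2, -4)) + I = (-5 - 3*(-11/2)) - 1178 = (-5 + 33/2) - 1178 = 23/2 - 1178 = -2333/2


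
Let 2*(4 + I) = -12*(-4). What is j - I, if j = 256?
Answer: 236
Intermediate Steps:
I = 20 (I = -4 + (-12*(-4))/2 = -4 + (½)*48 = -4 + 24 = 20)
j - I = 256 - 1*20 = 256 - 20 = 236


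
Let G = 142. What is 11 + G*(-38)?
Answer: -5385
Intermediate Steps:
11 + G*(-38) = 11 + 142*(-38) = 11 - 5396 = -5385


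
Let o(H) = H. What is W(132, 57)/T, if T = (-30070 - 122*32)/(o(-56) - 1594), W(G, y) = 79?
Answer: 65175/16987 ≈ 3.8368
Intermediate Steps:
T = 16987/825 (T = (-30070 - 122*32)/(-56 - 1594) = (-30070 - 3904)/(-1650) = -33974*(-1/1650) = 16987/825 ≈ 20.590)
W(132, 57)/T = 79/(16987/825) = 79*(825/16987) = 65175/16987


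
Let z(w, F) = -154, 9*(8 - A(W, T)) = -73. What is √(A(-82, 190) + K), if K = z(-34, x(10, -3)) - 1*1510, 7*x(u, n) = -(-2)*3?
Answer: I*√14831/3 ≈ 40.594*I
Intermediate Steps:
A(W, T) = 145/9 (A(W, T) = 8 - ⅑*(-73) = 8 + 73/9 = 145/9)
x(u, n) = 6/7 (x(u, n) = (-(-2)*3)/7 = (-1*(-6))/7 = (⅐)*6 = 6/7)
K = -1664 (K = -154 - 1*1510 = -154 - 1510 = -1664)
√(A(-82, 190) + K) = √(145/9 - 1664) = √(-14831/9) = I*√14831/3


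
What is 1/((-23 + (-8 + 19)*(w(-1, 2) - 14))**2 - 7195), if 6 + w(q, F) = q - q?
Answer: 1/51854 ≈ 1.9285e-5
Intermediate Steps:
w(q, F) = -6 (w(q, F) = -6 + (q - q) = -6 + 0 = -6)
1/((-23 + (-8 + 19)*(w(-1, 2) - 14))**2 - 7195) = 1/((-23 + (-8 + 19)*(-6 - 14))**2 - 7195) = 1/((-23 + 11*(-20))**2 - 7195) = 1/((-23 - 220)**2 - 7195) = 1/((-243)**2 - 7195) = 1/(59049 - 7195) = 1/51854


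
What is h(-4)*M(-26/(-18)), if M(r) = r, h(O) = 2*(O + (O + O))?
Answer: -104/3 ≈ -34.667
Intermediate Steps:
h(O) = 6*O (h(O) = 2*(O + 2*O) = 2*(3*O) = 6*O)
h(-4)*M(-26/(-18)) = (6*(-4))*(-26/(-18)) = -(-624)*(-1)/18 = -24*13/9 = -104/3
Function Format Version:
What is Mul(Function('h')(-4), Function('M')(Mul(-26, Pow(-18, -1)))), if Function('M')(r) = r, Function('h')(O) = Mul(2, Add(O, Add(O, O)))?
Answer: Rational(-104, 3) ≈ -34.667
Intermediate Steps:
Function('h')(O) = Mul(6, O) (Function('h')(O) = Mul(2, Add(O, Mul(2, O))) = Mul(2, Mul(3, O)) = Mul(6, O))
Mul(Function('h')(-4), Function('M')(Mul(-26, Pow(-18, -1)))) = Mul(Mul(6, -4), Mul(-26, Pow(-18, -1))) = Mul(-24, Mul(-26, Rational(-1, 18))) = Mul(-24, Rational(13, 9)) = Rational(-104, 3)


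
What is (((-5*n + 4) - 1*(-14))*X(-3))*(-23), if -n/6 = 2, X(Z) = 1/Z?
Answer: 598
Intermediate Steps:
n = -12 (n = -6*2 = -12)
(((-5*n + 4) - 1*(-14))*X(-3))*(-23) = (((-5*(-12) + 4) - 1*(-14))/(-3))*(-23) = (((60 + 4) + 14)*(-⅓))*(-23) = ((64 + 14)*(-⅓))*(-23) = (78*(-⅓))*(-23) = -26*(-23) = 598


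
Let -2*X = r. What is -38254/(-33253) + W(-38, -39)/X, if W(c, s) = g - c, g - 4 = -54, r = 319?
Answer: 1181918/964337 ≈ 1.2256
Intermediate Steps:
g = -50 (g = 4 - 54 = -50)
X = -319/2 (X = -½*319 = -319/2 ≈ -159.50)
W(c, s) = -50 - c
-38254/(-33253) + W(-38, -39)/X = -38254/(-33253) + (-50 - 1*(-38))/(-319/2) = -38254*(-1/33253) + (-50 + 38)*(-2/319) = 38254/33253 - 12*(-2/319) = 38254/33253 + 24/319 = 1181918/964337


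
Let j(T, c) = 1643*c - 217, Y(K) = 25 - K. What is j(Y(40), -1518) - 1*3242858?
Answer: -5737149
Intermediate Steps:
j(T, c) = -217 + 1643*c
j(Y(40), -1518) - 1*3242858 = (-217 + 1643*(-1518)) - 1*3242858 = (-217 - 2494074) - 3242858 = -2494291 - 3242858 = -5737149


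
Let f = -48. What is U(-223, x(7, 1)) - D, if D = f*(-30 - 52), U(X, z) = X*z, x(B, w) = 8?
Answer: -5720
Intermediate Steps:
D = 3936 (D = -48*(-30 - 52) = -48*(-82) = 3936)
U(-223, x(7, 1)) - D = -223*8 - 1*3936 = -1784 - 3936 = -5720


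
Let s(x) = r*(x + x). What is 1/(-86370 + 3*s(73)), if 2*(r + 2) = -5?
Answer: -1/88341 ≈ -1.1320e-5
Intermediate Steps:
r = -9/2 (r = -2 + (1/2)*(-5) = -2 - 5/2 = -9/2 ≈ -4.5000)
s(x) = -9*x (s(x) = -9*(x + x)/2 = -9*x)
1/(-86370 + 3*s(73)) = 1/(-86370 + 3*(-9*73)) = 1/(-86370 + 3*(-657)) = 1/(-86370 - 1971) = 1/(-88341) = -1/88341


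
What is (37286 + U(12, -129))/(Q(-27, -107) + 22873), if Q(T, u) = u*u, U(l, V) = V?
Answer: 37157/34322 ≈ 1.0826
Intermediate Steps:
Q(T, u) = u²
(37286 + U(12, -129))/(Q(-27, -107) + 22873) = (37286 - 129)/((-107)² + 22873) = 37157/(11449 + 22873) = 37157/34322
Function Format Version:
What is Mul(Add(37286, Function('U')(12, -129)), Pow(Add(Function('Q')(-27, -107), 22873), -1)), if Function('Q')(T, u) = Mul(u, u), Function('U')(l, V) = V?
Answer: Rational(37157, 34322) ≈ 1.0826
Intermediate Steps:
Function('Q')(T, u) = Pow(u, 2)
Mul(Add(37286, Function('U')(12, -129)), Pow(Add(Function('Q')(-27, -107), 22873), -1)) = Mul(Add(37286, -129), Pow(Add(Pow(-107, 2), 22873), -1)) = Mul(37157, Pow(Add(11449, 22873), -1)) = Mul(37157, Pow(34322, -1)) = Mul(37157, Rational(1, 34322)) = Rational(37157, 34322)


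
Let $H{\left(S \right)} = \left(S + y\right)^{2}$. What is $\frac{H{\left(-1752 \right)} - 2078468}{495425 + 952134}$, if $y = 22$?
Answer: $\frac{914432}{1447559} \approx 0.63171$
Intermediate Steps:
$H{\left(S \right)} = \left(22 + S\right)^{2}$ ($H{\left(S \right)} = \left(S + 22\right)^{2} = \left(22 + S\right)^{2}$)
$\frac{H{\left(-1752 \right)} - 2078468}{495425 + 952134} = \frac{\left(22 - 1752\right)^{2} - 2078468}{495425 + 952134} = \frac{\left(-1730\right)^{2} - 2078468}{1447559} = \left(2992900 - 2078468\right) \frac{1}{1447559} = 914432 \cdot \frac{1}{1447559} = \frac{914432}{1447559}$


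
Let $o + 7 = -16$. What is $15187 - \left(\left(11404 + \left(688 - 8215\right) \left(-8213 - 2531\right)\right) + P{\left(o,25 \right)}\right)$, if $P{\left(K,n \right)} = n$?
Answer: $-80866330$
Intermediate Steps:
$o = -23$ ($o = -7 - 16 = -23$)
$15187 - \left(\left(11404 + \left(688 - 8215\right) \left(-8213 - 2531\right)\right) + P{\left(o,25 \right)}\right) = 15187 - \left(\left(11404 + \left(688 - 8215\right) \left(-8213 - 2531\right)\right) + 25\right) = 15187 - \left(\left(11404 - -80870088\right) + 25\right) = 15187 - \left(\left(11404 + 80870088\right) + 25\right) = 15187 - \left(80881492 + 25\right) = 15187 - 80881517 = -80866330$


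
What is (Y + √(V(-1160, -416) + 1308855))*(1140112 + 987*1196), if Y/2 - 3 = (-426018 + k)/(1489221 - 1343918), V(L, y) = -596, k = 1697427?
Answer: 7923881374704/145303 + 2320564*√1308259 ≈ 2.7088e+9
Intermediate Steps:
Y = 3414636/145303 (Y = 6 + 2*((-426018 + 1697427)/(1489221 - 1343918)) = 6 + 2*(1271409/145303) = 6 + 2542818/145303 = 3414636/145303 ≈ 23.500)
(Y + √(V(-1160, -416) + 1308855))*(1140112 + 987*1196) = (3414636/145303 + √(-596 + 1308855))*(1140112 + 987*1196) = (3414636/145303 + √1308259)*(1140112 + 1180452) = (3414636/145303 + √1308259)*2320564 = 7923881374704/145303 + 2320564*√1308259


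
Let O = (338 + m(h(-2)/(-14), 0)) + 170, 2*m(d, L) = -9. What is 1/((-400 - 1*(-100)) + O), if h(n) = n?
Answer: 2/407 ≈ 0.0049140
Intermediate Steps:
m(d, L) = -9/2 (m(d, L) = (½)*(-9) = -9/2)
O = 1007/2 (O = (338 - 9/2) + 170 = 667/2 + 170 = 1007/2 ≈ 503.50)
1/((-400 - 1*(-100)) + O) = 1/((-400 - 1*(-100)) + 1007/2) = 1/((-400 + 100) + 1007/2) = 1/(-300 + 1007/2) = 1/(407/2) = 2/407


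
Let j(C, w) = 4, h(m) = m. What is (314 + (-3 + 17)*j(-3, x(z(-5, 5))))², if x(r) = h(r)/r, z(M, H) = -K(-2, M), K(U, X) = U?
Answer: 136900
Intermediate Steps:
z(M, H) = 2 (z(M, H) = -1*(-2) = 2)
x(r) = 1 (x(r) = r/r = 1)
(314 + (-3 + 17)*j(-3, x(z(-5, 5))))² = (314 + (-3 + 17)*4)² = (314 + 14*4)² = (314 + 56)² = 370² = 136900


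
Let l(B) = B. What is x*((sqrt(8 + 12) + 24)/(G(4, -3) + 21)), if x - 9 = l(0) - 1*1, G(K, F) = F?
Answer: 32/3 + 8*sqrt(5)/9 ≈ 12.654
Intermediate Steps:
x = 8 (x = 9 + (0 - 1*1) = 9 + (0 - 1) = 9 - 1 = 8)
x*((sqrt(8 + 12) + 24)/(G(4, -3) + 21)) = 8*((sqrt(8 + 12) + 24)/(-3 + 21)) = 8*((sqrt(20) + 24)/18) = 8*((2*sqrt(5) + 24)*(1/18)) = 8*((24 + 2*sqrt(5))*(1/18)) = 8*(4/3 + sqrt(5)/9) = 32/3 + 8*sqrt(5)/9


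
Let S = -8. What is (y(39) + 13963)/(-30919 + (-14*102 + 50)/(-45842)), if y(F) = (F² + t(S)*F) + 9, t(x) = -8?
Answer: -347963701/708693710 ≈ -0.49099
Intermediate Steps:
y(F) = 9 + F² - 8*F (y(F) = (F² - 8*F) + 9 = 9 + F² - 8*F)
(y(39) + 13963)/(-30919 + (-14*102 + 50)/(-45842)) = ((9 + 39² - 8*39) + 13963)/(-30919 + (-14*102 + 50)/(-45842)) = ((9 + 1521 - 312) + 13963)/(-30919 + (-1428 + 50)*(-1/45842)) = (1218 + 13963)/(-30919 - 1378*(-1/45842)) = 15181/(-30919 + 689/22921) = 15181/(-708693710/22921) = 15181*(-22921/708693710) = -347963701/708693710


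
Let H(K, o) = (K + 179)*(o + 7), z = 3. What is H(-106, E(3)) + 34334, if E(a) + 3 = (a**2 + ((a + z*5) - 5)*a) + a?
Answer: 38349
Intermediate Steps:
E(a) = -3 + a + a**2 + a*(10 + a) (E(a) = -3 + ((a**2 + ((a + 3*5) - 5)*a) + a) = -3 + ((a**2 + ((a + 15) - 5)*a) + a) = -3 + ((a**2 + ((15 + a) - 5)*a) + a) = -3 + ((a**2 + (10 + a)*a) + a) = -3 + ((a**2 + a*(10 + a)) + a) = -3 + (a + a**2 + a*(10 + a)) = -3 + a + a**2 + a*(10 + a))
H(K, o) = (7 + o)*(179 + K) (H(K, o) = (179 + K)*(7 + o) = (7 + o)*(179 + K))
H(-106, E(3)) + 34334 = (1253 + 7*(-106) + 179*(-3 + 2*3**2 + 11*3) - 106*(-3 + 2*3**2 + 11*3)) + 34334 = (1253 - 742 + 179*(-3 + 2*9 + 33) - 106*(-3 + 2*9 + 33)) + 34334 = (1253 - 742 + 179*(-3 + 18 + 33) - 106*(-3 + 18 + 33)) + 34334 = (1253 - 742 + 179*48 - 106*48) + 34334 = (1253 - 742 + 8592 - 5088) + 34334 = 4015 + 34334 = 38349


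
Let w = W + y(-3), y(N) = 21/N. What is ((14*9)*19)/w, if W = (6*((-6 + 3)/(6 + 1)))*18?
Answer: -16758/373 ≈ -44.928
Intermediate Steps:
W = -324/7 (W = (6*(-3/7))*18 = -18/7*18 = -324/7 ≈ -46.286)
w = -373/7 (w = -324/7 + 21/(-3) = -324/7 + 21*(-1/3) = -324/7 - 7 = -373/7 ≈ -53.286)
((14*9)*19)/w = ((14*9)*19)/(-373/7) = (126*19)*(-7/373) = 2394*(-7/373) = -16758/373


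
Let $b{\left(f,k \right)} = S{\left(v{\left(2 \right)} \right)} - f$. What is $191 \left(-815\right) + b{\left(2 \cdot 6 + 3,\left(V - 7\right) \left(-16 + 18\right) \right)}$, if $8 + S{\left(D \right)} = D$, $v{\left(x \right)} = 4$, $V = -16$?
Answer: $-155684$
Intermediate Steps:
$S{\left(D \right)} = -8 + D$
$b{\left(f,k \right)} = -4 - f$ ($b{\left(f,k \right)} = \left(-8 + 4\right) - f = -4 - f$)
$191 \left(-815\right) + b{\left(2 \cdot 6 + 3,\left(V - 7\right) \left(-16 + 18\right) \right)} = 191 \left(-815\right) - \left(7 + 12\right) = -155665 - 19 = -155684$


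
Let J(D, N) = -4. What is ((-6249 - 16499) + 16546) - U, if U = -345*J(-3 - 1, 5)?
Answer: -7582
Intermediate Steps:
U = 1380 (U = -345*(-4) = 1380)
((-6249 - 16499) + 16546) - U = ((-6249 - 16499) + 16546) - 1*1380 = (-22748 + 16546) - 1380 = -6202 - 1380 = -7582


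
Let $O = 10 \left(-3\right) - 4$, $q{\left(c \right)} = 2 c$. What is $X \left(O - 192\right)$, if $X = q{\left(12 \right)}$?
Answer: $-5424$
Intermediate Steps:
$O = -34$ ($O = -30 - 4 = -34$)
$X = 24$ ($X = 2 \cdot 12 = 24$)
$X \left(O - 192\right) = 24 \left(-34 - 192\right) = 24 \left(-226\right) = -5424$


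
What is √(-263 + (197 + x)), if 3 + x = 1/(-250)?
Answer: I*√172510/50 ≈ 8.3069*I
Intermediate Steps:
x = -751/250 (x = -3 + 1/(-250) = -3 - 1/250 = -751/250 ≈ -3.0040)
√(-263 + (197 + x)) = √(-263 + (197 - 751/250)) = √(-263 + 48499/250) = √(-17251/250) = I*√172510/50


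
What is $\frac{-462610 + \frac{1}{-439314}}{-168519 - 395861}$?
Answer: $\frac{203231049541}{247940035320} \approx 0.81968$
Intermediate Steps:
$\frac{-462610 + \frac{1}{-439314}}{-168519 - 395861} = \frac{-462610 - \frac{1}{439314}}{-564380} = \left(- \frac{203231049541}{439314}\right) \left(- \frac{1}{564380}\right) = \frac{203231049541}{247940035320}$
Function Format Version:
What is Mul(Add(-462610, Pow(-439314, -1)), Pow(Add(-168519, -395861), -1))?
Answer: Rational(203231049541, 247940035320) ≈ 0.81968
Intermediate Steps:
Mul(Add(-462610, Pow(-439314, -1)), Pow(Add(-168519, -395861), -1)) = Mul(Add(-462610, Rational(-1, 439314)), Pow(-564380, -1)) = Mul(Rational(-203231049541, 439314), Rational(-1, 564380)) = Rational(203231049541, 247940035320)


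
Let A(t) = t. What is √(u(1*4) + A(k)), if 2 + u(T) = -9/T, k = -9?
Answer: I*√53/2 ≈ 3.6401*I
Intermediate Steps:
u(T) = -2 - 9/T
√(u(1*4) + A(k)) = √((-2 - 9/(1*4)) - 9) = √((-2 - 9/4) - 9) = √(-17/4 - 9) = √(-53/4) = I*√53/2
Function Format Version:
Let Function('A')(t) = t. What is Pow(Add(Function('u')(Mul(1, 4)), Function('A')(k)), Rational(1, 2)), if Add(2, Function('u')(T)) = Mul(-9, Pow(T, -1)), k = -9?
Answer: Mul(Rational(1, 2), I, Pow(53, Rational(1, 2))) ≈ Mul(3.6401, I)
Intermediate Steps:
Function('u')(T) = Add(-2, Mul(-9, Pow(T, -1)))
Pow(Add(Function('u')(Mul(1, 4)), Function('A')(k)), Rational(1, 2)) = Pow(Add(Add(-2, Mul(-9, Pow(Mul(1, 4), -1))), -9), Rational(1, 2)) = Pow(Add(Add(-2, Mul(-9, Pow(4, -1))), -9), Rational(1, 2)) = Pow(Add(Add(-2, Mul(-9, Rational(1, 4))), -9), Rational(1, 2)) = Pow(Add(Add(-2, Rational(-9, 4)), -9), Rational(1, 2)) = Pow(Add(Rational(-17, 4), -9), Rational(1, 2)) = Pow(Rational(-53, 4), Rational(1, 2)) = Mul(Rational(1, 2), I, Pow(53, Rational(1, 2)))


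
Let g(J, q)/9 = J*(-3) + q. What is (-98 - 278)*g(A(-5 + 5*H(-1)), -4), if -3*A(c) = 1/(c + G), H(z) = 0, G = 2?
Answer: 14664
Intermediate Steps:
A(c) = -1/(3*(2 + c)) (A(c) = -1/(3*(c + 2)) = -1/(3*(2 + c)))
g(J, q) = -27*J + 9*q (g(J, q) = 9*(J*(-3) + q) = 9*(-3*J + q) = 9*(q - 3*J) = -27*J + 9*q)
(-98 - 278)*g(A(-5 + 5*H(-1)), -4) = (-98 - 278)*(-(-27)/(6 + 3*(-5 + 5*0)) + 9*(-4)) = -376*(-(-27)/(6 + 3*(-5 + 0)) - 36) = -376*(-(-27)/(6 + 3*(-5)) - 36) = -376*(-(-27)/(6 - 15) - 36) = -376*(-(-27)/(-9) - 36) = -376*(-(-27)*(-1)/9 - 36) = -376*(-27*1/9 - 36) = -376*(-3 - 36) = -376*(-39) = 14664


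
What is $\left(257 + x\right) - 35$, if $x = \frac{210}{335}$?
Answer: $\frac{14916}{67} \approx 222.63$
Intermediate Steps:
$x = \frac{42}{67}$ ($x = 210 \cdot \frac{1}{335} = \frac{42}{67} \approx 0.62687$)
$\left(257 + x\right) - 35 = \left(257 + \frac{42}{67}\right) - 35 = \frac{17261}{67} - 35 = \frac{14916}{67}$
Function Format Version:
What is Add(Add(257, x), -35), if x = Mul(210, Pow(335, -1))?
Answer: Rational(14916, 67) ≈ 222.63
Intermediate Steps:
x = Rational(42, 67) (x = Mul(210, Rational(1, 335)) = Rational(42, 67) ≈ 0.62687)
Add(Add(257, x), -35) = Add(Add(257, Rational(42, 67)), -35) = Add(Rational(17261, 67), -35) = Rational(14916, 67)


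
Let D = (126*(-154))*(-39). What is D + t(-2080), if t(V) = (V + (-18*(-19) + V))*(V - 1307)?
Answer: 13688322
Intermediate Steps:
t(V) = (-1307 + V)*(342 + 2*V) (t(V) = (V + (342 + V))*(-1307 + V) = (342 + 2*V)*(-1307 + V) = (-1307 + V)*(342 + 2*V))
D = 756756 (D = -19404*(-39) = 756756)
D + t(-2080) = 756756 + (-446994 - 2272*(-2080) + 2*(-2080)²) = 756756 + (-446994 + 4725760 + 2*4326400) = 756756 + (-446994 + 4725760 + 8652800) = 756756 + 12931566 = 13688322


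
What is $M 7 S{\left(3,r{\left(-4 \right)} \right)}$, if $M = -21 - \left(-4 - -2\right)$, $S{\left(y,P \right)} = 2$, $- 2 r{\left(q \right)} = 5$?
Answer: $-266$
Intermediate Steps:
$r{\left(q \right)} = - \frac{5}{2}$ ($r{\left(q \right)} = \left(- \frac{1}{2}\right) 5 = - \frac{5}{2}$)
$M = -19$ ($M = -21 - \left(-4 + 2\right) = -21 - -2 = -21 + 2 = -19$)
$M 7 S{\left(3,r{\left(-4 \right)} \right)} = \left(-19\right) 7 \cdot 2 = \left(-133\right) 2 = -266$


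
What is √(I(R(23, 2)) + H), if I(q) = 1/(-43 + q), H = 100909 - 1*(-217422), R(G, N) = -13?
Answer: √249571490/28 ≈ 564.21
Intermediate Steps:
H = 318331 (H = 100909 + 217422 = 318331)
√(I(R(23, 2)) + H) = √(1/(-43 - 13) + 318331) = √(1/(-56) + 318331) = √(-1/56 + 318331) = √(17826535/56) = √249571490/28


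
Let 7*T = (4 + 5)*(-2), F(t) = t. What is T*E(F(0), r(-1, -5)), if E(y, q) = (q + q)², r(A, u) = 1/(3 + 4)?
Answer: -72/343 ≈ -0.20991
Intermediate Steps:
r(A, u) = ⅐ (r(A, u) = 1/7 = ⅐)
E(y, q) = 4*q² (E(y, q) = (2*q)² = 4*q²)
T = -18/7 (T = ((4 + 5)*(-2))/7 = (9*(-2))/7 = (⅐)*(-18) = -18/7 ≈ -2.5714)
T*E(F(0), r(-1, -5)) = -72*(⅐)²/7 = -72/(7*49) = -18/7*4/49 = -72/343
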